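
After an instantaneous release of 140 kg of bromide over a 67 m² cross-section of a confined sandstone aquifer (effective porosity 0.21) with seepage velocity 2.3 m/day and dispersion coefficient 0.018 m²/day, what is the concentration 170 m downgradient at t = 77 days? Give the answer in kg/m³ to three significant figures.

0.000268 kg/m³

For an instantaneous plane source, C(x,t) = M/(n_e·A·√(4πDt)) · exp(−(x−vt)²/(4Dt)), with n_e·A the pore (flow) area.
Plume center vt = 2.3 × 77 = 177.1 m, so the well at 170 m is 7.1 m upgradient of the peak.
√(4πDt) = 4.173 m, giving peak height M/(n_e·A·√(4πDt)) = 140/(0.21 × 67 × 4.173) = 2.384 kg/m³.
(x−vt)²/(4Dt) = (-7.1)²/(4 × 0.018 × 77) = 9.093; exp(−9.093) = 0.0001125.
C = 2.384 × 0.0001125 = 0.000268 kg/m³.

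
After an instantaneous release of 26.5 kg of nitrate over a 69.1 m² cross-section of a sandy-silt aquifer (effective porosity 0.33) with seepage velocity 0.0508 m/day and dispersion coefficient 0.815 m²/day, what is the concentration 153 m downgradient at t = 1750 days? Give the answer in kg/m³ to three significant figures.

For an instantaneous plane source, C(x,t) = M/(n_e·A·√(4πDt)) · exp(−(x−vt)²/(4Dt)), with n_e·A the pore (flow) area.
Plume center vt = 0.0508 × 1750 = 88.9 m, so the well at 153 m is 64.1 m downgradient of the peak.
√(4πDt) = 133.9 m, giving peak height M/(n_e·A·√(4πDt)) = 26.5/(0.33 × 69.1 × 133.9) = 0.008679 kg/m³.
(x−vt)²/(4Dt) = (64.1)²/(4 × 0.815 × 1750) = 0.7202; exp(−0.7202) = 0.4867.
C = 0.008679 × 0.4867 = 0.00422 kg/m³.

0.00422 kg/m³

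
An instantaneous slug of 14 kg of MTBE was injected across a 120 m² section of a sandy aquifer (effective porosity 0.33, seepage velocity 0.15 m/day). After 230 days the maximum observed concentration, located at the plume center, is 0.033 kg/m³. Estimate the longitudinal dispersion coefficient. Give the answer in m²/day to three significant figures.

0.0397 m²/day

At the plume center C_max = M/(n_e·A·√(4πDt)), so D = M²/(4πt·(n_e·A·C_max)²).
n_e·A·C_max = 0.33 × 120 × 0.033 = 1.307 kg/m.
D = 14²/(4π × 230 × 1.307²) = 0.0397 m²/day.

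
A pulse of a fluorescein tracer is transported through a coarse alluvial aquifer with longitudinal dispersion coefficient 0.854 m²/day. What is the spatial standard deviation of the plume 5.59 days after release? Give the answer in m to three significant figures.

Dispersive spreading gives a Gaussian with σ² = 2Dt; advection only shifts the center.
σ = √(2 × 0.854 × 5.59) = 3.09 m.

3.09 m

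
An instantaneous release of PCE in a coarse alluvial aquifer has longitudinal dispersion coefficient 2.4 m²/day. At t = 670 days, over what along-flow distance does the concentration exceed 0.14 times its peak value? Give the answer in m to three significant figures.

The plume is Gaussian with σ = √(2Dt) = √(2 × 2.4 × 670) = 56.71 m.
C/C_peak = exp(−Δx²/(2σ²)) = 0.14 ⇒ Δx = σ·√(−2 ln 0.14) = 56.71 × 1.983 = 112.5 m.
Width = 2Δx = 225 m.

225 m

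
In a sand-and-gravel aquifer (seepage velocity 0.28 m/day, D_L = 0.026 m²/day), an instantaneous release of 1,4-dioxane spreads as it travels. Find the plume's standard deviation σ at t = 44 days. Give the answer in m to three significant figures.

Dispersive spreading gives a Gaussian with σ² = 2Dt; advection only shifts the center.
σ = √(2 × 0.026 × 44) = 1.51 m.

1.51 m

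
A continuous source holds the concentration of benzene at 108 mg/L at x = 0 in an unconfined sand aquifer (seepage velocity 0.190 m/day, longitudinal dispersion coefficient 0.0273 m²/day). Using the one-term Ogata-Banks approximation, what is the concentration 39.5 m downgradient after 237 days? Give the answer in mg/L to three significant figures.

For a continuous step input, C/C₀ ≈ ½·erfc((x−vt)/(2√(Dt))).
vt = 0.190 × 237 = 45.03 m and 2√(Dt) = 2√(0.0273 × 237) = 5.087 m.
Argument (x−vt)/(2√(Dt)) = (39.5 − 45.03)/5.087 = -1.087; ½·erfc(-1.087) = 0.9379.
C = 108 × 0.9379 = 101 mg/L.

101 mg/L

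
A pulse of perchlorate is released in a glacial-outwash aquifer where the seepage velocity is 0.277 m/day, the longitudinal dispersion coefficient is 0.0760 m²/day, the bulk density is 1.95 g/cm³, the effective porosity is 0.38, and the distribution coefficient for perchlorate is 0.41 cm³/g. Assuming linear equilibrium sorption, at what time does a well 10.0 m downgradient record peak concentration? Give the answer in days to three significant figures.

109 days

Retardation factor R = 1 + ρ_b·K_d/n = 1 + 1.95 × 0.41/0.38 = 3.104.
Sorption retards both mechanisms: v_R = v/R = 0.08924 m/day, D_R = D/R = 0.02448 m²/day.
Peak time from v_R²t² + 2D_R t − x² = 0: t = (√(D_R² + v_R²x²) − D_R)/v_R².
√(D_R² + v_R²x²) = √(0.02448² + 0.08924² × 10.0²) = 0.8927; v_R² = 0.007964.
t = (0.8927 − 0.02448)/0.007964 = 109 days.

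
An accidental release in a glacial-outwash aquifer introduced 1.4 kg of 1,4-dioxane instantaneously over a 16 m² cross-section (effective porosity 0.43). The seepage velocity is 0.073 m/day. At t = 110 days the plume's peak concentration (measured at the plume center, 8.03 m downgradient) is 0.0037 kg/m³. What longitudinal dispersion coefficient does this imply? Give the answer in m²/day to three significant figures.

2.19 m²/day

At the plume center C_max = M/(n_e·A·√(4πDt)), so D = M²/(4πt·(n_e·A·C_max)²).
n_e·A·C_max = 0.43 × 16 × 0.0037 = 0.02546 kg/m.
D = 1.4²/(4π × 110 × 0.02546²) = 2.19 m²/day.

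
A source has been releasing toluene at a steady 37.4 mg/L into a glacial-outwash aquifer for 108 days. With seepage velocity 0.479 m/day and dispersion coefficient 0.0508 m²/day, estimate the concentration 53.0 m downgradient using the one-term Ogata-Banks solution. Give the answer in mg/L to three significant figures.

For a continuous step input, C/C₀ ≈ ½·erfc((x−vt)/(2√(Dt))).
vt = 0.479 × 108 = 51.732 m and 2√(Dt) = 2√(0.0508 × 108) = 4.685 m.
Argument (x−vt)/(2√(Dt)) = (53.0 − 51.732)/4.685 = 0.2707; ½·erfc(0.2707) = 0.3509.
C = 37.4 × 0.3509 = 13.1 mg/L.

13.1 mg/L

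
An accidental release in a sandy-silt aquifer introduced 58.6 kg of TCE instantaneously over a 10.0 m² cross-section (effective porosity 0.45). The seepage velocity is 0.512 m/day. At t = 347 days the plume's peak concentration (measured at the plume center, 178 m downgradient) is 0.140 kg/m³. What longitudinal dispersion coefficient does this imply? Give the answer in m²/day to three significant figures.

1.98 m²/day

At the plume center C_max = M/(n_e·A·√(4πDt)), so D = M²/(4πt·(n_e·A·C_max)²).
n_e·A·C_max = 0.45 × 10.0 × 0.140 = 0.6300 kg/m.
D = 58.6²/(4π × 347 × 0.6300²) = 1.98 m²/day.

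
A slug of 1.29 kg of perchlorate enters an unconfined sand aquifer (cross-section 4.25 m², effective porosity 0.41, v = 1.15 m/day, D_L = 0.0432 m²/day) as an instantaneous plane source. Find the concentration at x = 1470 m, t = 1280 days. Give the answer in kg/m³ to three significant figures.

For an instantaneous plane source, C(x,t) = M/(n_e·A·√(4πDt)) · exp(−(x−vt)²/(4Dt)), with n_e·A the pore (flow) area.
Plume center vt = 1.15 × 1280 = 1472 m, so the well at 1470 m is 2 m upgradient of the peak.
√(4πDt) = 26.36 m, giving peak height M/(n_e·A·√(4πDt)) = 1.29/(0.41 × 4.25 × 26.36) = 0.02808 kg/m³.
(x−vt)²/(4Dt) = (-2)²/(4 × 0.0432 × 1280) = 0.01808; exp(−0.01808) = 0.9821.
C = 0.02808 × 0.9821 = 0.0276 kg/m³.

0.0276 kg/m³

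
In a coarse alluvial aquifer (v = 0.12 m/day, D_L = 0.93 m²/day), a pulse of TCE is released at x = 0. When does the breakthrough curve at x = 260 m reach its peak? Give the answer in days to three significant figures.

For the 1D instantaneous-source solution, setting ∂C/∂t = 0 at fixed x gives v²t² + 2Dt − x² = 0, so t = (√(D² + v²x²) − D)/v².
√(D² + v²x²) = √(0.93² + 0.12² × 260²) = 31.21; v² = 0.0144.
t = (31.21 − 0.93)/0.0144 = 2100 days (vs. the pure-advection estimate x/v = 2170 d).

2100 days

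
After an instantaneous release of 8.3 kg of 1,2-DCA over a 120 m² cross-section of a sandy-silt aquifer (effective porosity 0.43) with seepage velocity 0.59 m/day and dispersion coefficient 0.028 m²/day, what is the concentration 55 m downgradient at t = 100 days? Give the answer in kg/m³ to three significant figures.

For an instantaneous plane source, C(x,t) = M/(n_e·A·√(4πDt)) · exp(−(x−vt)²/(4Dt)), with n_e·A the pore (flow) area.
Plume center vt = 0.59 × 100 = 59 m, so the well at 55 m is 4 m upgradient of the peak.
√(4πDt) = 5.932 m, giving peak height M/(n_e·A·√(4πDt)) = 8.3/(0.43 × 120 × 5.932) = 0.02712 kg/m³.
(x−vt)²/(4Dt) = (-4)²/(4 × 0.028 × 100) = 1.429; exp(−1.429) = 0.2395.
C = 0.02712 × 0.2395 = 0.00650 kg/m³.

0.00650 kg/m³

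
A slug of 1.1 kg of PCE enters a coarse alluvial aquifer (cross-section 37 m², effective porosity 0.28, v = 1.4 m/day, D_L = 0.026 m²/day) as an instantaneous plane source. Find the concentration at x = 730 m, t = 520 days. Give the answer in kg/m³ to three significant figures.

0.00757 kg/m³

For an instantaneous plane source, C(x,t) = M/(n_e·A·√(4πDt)) · exp(−(x−vt)²/(4Dt)), with n_e·A the pore (flow) area.
Plume center vt = 1.4 × 520 = 728 m, so the well at 730 m is 2 m downgradient of the peak.
√(4πDt) = 13.03 m, giving peak height M/(n_e·A·√(4πDt)) = 1.1/(0.28 × 37 × 13.03) = 0.008149 kg/m³.
(x−vt)²/(4Dt) = (2)²/(4 × 0.026 × 520) = 0.07396; exp(−0.07396) = 0.9287.
C = 0.008149 × 0.9287 = 0.00757 kg/m³.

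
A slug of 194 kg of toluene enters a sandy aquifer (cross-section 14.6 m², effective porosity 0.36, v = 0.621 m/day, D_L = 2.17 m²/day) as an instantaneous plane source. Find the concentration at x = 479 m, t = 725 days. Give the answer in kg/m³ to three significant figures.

0.230 kg/m³

For an instantaneous plane source, C(x,t) = M/(n_e·A·√(4πDt)) · exp(−(x−vt)²/(4Dt)), with n_e·A the pore (flow) area.
Plume center vt = 0.621 × 725 = 450.225 m, so the well at 479 m is 28.775 m downgradient of the peak.
√(4πDt) = 140.6 m, giving peak height M/(n_e·A·√(4πDt)) = 194/(0.36 × 14.6 × 140.6) = 0.2625 kg/m³.
(x−vt)²/(4Dt) = (28.775)²/(4 × 2.17 × 725) = 0.1316; exp(−0.1316) = 0.8767.
C = 0.2625 × 0.8767 = 0.230 kg/m³.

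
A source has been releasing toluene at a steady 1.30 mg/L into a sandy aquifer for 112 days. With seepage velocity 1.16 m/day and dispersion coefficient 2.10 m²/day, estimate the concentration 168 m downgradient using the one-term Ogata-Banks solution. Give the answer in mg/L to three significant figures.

0.0514 mg/L

For a continuous step input, C/C₀ ≈ ½·erfc((x−vt)/(2√(Dt))).
vt = 1.16 × 112 = 129.92 m and 2√(Dt) = 2√(2.10 × 112) = 30.67 m.
Argument (x−vt)/(2√(Dt)) = (168 − 129.92)/30.67 = 1.242; ½·erfc(1.242) = 0.03951.
C = 1.30 × 0.03951 = 0.0514 mg/L.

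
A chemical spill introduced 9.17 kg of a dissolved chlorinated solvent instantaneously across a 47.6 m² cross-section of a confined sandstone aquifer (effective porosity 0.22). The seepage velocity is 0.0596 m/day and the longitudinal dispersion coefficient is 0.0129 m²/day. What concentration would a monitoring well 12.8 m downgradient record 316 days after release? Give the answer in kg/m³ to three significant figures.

0.0131 kg/m³

For an instantaneous plane source, C(x,t) = M/(n_e·A·√(4πDt)) · exp(−(x−vt)²/(4Dt)), with n_e·A the pore (flow) area.
Plume center vt = 0.0596 × 316 = 18.8336 m, so the well at 12.8 m is 6.0336 m upgradient of the peak.
√(4πDt) = 7.157 m, giving peak height M/(n_e·A·√(4πDt)) = 9.17/(0.22 × 47.6 × 7.157) = 0.1224 kg/m³.
(x−vt)²/(4Dt) = (-6.0336)²/(4 × 0.0129 × 316) = 2.233; exp(−2.233) = 0.1072.
C = 0.1224 × 0.1072 = 0.0131 kg/m³.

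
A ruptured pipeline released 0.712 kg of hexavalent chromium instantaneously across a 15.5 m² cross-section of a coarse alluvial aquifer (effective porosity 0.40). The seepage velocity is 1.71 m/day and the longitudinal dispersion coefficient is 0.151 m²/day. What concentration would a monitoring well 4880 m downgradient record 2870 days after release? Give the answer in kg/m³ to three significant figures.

For an instantaneous plane source, C(x,t) = M/(n_e·A·√(4πDt)) · exp(−(x−vt)²/(4Dt)), with n_e·A the pore (flow) area.
Plume center vt = 1.71 × 2870 = 4907.7 m, so the well at 4880 m is 27.7 m upgradient of the peak.
√(4πDt) = 73.80 m, giving peak height M/(n_e·A·√(4πDt)) = 0.712/(0.40 × 15.5 × 73.80) = 0.001556 kg/m³.
(x−vt)²/(4Dt) = (-27.7)²/(4 × 0.151 × 2870) = 0.4426; exp(−0.4426) = 0.6424.
C = 0.001556 × 0.6424 = 0.00100 kg/m³.

0.00100 kg/m³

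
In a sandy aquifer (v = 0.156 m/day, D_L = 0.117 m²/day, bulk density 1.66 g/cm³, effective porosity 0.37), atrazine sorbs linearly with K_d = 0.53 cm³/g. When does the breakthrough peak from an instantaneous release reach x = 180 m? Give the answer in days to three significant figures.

3880 days

Retardation factor R = 1 + ρ_b·K_d/n = 1 + 1.66 × 0.53/0.37 = 3.378.
Sorption retards both mechanisms: v_R = v/R = 0.04618 m/day, D_R = D/R = 0.03464 m²/day.
Peak time from v_R²t² + 2D_R t − x² = 0: t = (√(D_R² + v_R²x²) − D_R)/v_R².
√(D_R² + v_R²x²) = √(0.03464² + 0.04618² × 180²) = 8.312; v_R² = 0.002133.
t = (8.312 − 0.03464)/0.002133 = 3880 days.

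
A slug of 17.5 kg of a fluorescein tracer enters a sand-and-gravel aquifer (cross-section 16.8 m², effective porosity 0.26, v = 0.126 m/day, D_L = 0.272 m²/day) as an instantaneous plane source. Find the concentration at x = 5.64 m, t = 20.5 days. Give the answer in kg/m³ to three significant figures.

For an instantaneous plane source, C(x,t) = M/(n_e·A·√(4πDt)) · exp(−(x−vt)²/(4Dt)), with n_e·A the pore (flow) area.
Plume center vt = 0.126 × 20.5 = 2.583 m, so the well at 5.64 m is 3.057 m downgradient of the peak.
√(4πDt) = 8.371 m, giving peak height M/(n_e·A·√(4πDt)) = 17.5/(0.26 × 16.8 × 8.371) = 0.4786 kg/m³.
(x−vt)²/(4Dt) = (3.057)²/(4 × 0.272 × 20.5) = 0.4190; exp(−0.4190) = 0.6577.
C = 0.4786 × 0.6577 = 0.315 kg/m³.

0.315 kg/m³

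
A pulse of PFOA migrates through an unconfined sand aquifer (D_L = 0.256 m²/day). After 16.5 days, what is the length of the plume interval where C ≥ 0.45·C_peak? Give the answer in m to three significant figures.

The plume is Gaussian with σ = √(2Dt) = √(2 × 0.256 × 16.5) = 2.907 m.
C/C_peak = exp(−Δx²/(2σ²)) = 0.45 ⇒ Δx = σ·√(−2 ln 0.45) = 2.907 × 1.264 = 3.674 m.
Width = 2Δx = 7.35 m.

7.35 m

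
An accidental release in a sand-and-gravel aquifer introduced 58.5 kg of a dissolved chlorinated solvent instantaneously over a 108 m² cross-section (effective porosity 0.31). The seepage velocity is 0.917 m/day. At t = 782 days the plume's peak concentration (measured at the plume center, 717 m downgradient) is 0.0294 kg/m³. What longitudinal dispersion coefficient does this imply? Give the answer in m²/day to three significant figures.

At the plume center C_max = M/(n_e·A·√(4πDt)), so D = M²/(4πt·(n_e·A·C_max)²).
n_e·A·C_max = 0.31 × 108 × 0.0294 = 0.9843 kg/m.
D = 58.5²/(4π × 782 × 0.9843²) = 0.359 m²/day.

0.359 m²/day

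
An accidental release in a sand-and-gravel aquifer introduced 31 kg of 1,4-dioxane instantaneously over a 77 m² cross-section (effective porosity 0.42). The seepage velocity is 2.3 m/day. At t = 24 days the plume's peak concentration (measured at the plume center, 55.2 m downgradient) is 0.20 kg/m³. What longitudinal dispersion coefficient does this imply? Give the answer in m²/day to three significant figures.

At the plume center C_max = M/(n_e·A·√(4πDt)), so D = M²/(4πt·(n_e·A·C_max)²).
n_e·A·C_max = 0.42 × 77 × 0.20 = 6.468 kg/m.
D = 31²/(4π × 24 × 6.468²) = 0.0762 m²/day.

0.0762 m²/day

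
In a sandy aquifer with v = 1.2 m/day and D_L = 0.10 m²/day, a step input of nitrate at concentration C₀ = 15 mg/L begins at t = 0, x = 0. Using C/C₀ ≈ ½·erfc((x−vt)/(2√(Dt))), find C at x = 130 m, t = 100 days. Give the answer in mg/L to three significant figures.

0.190 mg/L

For a continuous step input, C/C₀ ≈ ½·erfc((x−vt)/(2√(Dt))).
vt = 1.2 × 100 = 120 m and 2√(Dt) = 2√(0.10 × 100) = 6.325 m.
Argument (x−vt)/(2√(Dt)) = (130 − 120)/6.325 = 1.581; ½·erfc(1.581) = 0.01268.
C = 15 × 0.01268 = 0.190 mg/L.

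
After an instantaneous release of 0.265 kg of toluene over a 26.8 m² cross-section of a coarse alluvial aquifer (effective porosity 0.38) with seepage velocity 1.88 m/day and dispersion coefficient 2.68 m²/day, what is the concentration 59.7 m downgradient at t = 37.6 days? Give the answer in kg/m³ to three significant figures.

For an instantaneous plane source, C(x,t) = M/(n_e·A·√(4πDt)) · exp(−(x−vt)²/(4Dt)), with n_e·A the pore (flow) area.
Plume center vt = 1.88 × 37.6 = 70.688 m, so the well at 59.7 m is 10.988 m upgradient of the peak.
√(4πDt) = 35.58 m, giving peak height M/(n_e·A·√(4πDt)) = 0.265/(0.38 × 26.8 × 35.58) = 0.0007313 kg/m³.
(x−vt)²/(4Dt) = (-10.988)²/(4 × 2.68 × 37.6) = 0.2995; exp(−0.2995) = 0.7412.
C = 0.0007313 × 0.7412 = 0.000542 kg/m³.

0.000542 kg/m³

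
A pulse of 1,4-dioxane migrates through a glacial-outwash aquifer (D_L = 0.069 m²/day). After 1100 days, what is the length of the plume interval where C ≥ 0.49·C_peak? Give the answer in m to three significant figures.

29.4 m

The plume is Gaussian with σ = √(2Dt) = √(2 × 0.069 × 1100) = 12.32 m.
C/C_peak = exp(−Δx²/(2σ²)) = 0.49 ⇒ Δx = σ·√(−2 ln 0.49) = 12.32 × 1.194 = 14.71 m.
Width = 2Δx = 29.4 m.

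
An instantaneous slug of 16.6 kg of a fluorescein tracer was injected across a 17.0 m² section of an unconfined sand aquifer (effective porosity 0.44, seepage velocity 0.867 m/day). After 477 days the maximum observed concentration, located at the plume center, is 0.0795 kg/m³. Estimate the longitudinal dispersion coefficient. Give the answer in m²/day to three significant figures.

0.130 m²/day

At the plume center C_max = M/(n_e·A·√(4πDt)), so D = M²/(4πt·(n_e·A·C_max)²).
n_e·A·C_max = 0.44 × 17.0 × 0.0795 = 0.5947 kg/m.
D = 16.6²/(4π × 477 × 0.5947²) = 0.130 m²/day.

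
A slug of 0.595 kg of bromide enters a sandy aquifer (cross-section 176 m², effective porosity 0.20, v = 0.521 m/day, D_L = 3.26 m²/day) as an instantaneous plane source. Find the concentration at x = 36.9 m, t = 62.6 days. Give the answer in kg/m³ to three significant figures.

For an instantaneous plane source, C(x,t) = M/(n_e·A·√(4πDt)) · exp(−(x−vt)²/(4Dt)), with n_e·A the pore (flow) area.
Plume center vt = 0.521 × 62.6 = 32.6146 m, so the well at 36.9 m is 4.2854 m downgradient of the peak.
√(4πDt) = 50.64 m, giving peak height M/(n_e·A·√(4πDt)) = 0.595/(0.20 × 176 × 50.64) = 0.0003338 kg/m³.
(x−vt)²/(4Dt) = (4.2854)²/(4 × 3.26 × 62.6) = 0.02250; exp(−0.02250) = 0.9778.
C = 0.0003338 × 0.9778 = 0.000326 kg/m³.

0.000326 kg/m³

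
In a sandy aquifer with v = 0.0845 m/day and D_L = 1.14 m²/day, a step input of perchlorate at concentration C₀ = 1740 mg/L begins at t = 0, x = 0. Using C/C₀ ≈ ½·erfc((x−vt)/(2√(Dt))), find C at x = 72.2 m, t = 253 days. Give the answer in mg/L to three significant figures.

For a continuous step input, C/C₀ ≈ ½·erfc((x−vt)/(2√(Dt))).
vt = 0.0845 × 253 = 21.3785 m and 2√(Dt) = 2√(1.14 × 253) = 33.97 m.
Argument (x−vt)/(2√(Dt)) = (72.2 − 21.3785)/33.97 = 1.496; ½·erfc(1.496) = 0.01719.
C = 1740 × 0.01719 = 29.9 mg/L.

29.9 mg/L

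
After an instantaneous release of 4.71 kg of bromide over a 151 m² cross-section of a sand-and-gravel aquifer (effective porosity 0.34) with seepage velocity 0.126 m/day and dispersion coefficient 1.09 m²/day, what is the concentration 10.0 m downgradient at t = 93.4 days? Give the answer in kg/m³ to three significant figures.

0.00255 kg/m³

For an instantaneous plane source, C(x,t) = M/(n_e·A·√(4πDt)) · exp(−(x−vt)²/(4Dt)), with n_e·A the pore (flow) area.
Plume center vt = 0.126 × 93.4 = 11.7684 m, so the well at 10.0 m is 1.7684 m upgradient of the peak.
√(4πDt) = 35.77 m, giving peak height M/(n_e·A·√(4πDt)) = 4.71/(0.34 × 151 × 35.77) = 0.002565 kg/m³.
(x−vt)²/(4Dt) = (-1.7684)²/(4 × 1.09 × 93.4) = 0.007679; exp(−0.007679) = 0.9924.
C = 0.002565 × 0.9924 = 0.00255 kg/m³.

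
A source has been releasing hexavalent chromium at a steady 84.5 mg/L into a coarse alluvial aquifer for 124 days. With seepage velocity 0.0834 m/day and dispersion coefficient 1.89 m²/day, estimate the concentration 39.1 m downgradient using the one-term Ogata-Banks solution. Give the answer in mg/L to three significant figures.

7.78 mg/L

For a continuous step input, C/C₀ ≈ ½·erfc((x−vt)/(2√(Dt))).
vt = 0.0834 × 124 = 10.3416 m and 2√(Dt) = 2√(1.89 × 124) = 30.62 m.
Argument (x−vt)/(2√(Dt)) = (39.1 − 10.3416)/30.62 = 0.9392; ½·erfc(0.9392) = 0.09205.
C = 84.5 × 0.09205 = 7.78 mg/L.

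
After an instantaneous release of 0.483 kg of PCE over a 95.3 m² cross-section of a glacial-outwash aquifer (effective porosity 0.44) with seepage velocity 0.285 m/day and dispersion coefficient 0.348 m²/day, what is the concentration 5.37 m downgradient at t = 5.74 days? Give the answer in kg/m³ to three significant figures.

For an instantaneous plane source, C(x,t) = M/(n_e·A·√(4πDt)) · exp(−(x−vt)²/(4Dt)), with n_e·A the pore (flow) area.
Plume center vt = 0.285 × 5.74 = 1.6359 m, so the well at 5.37 m is 3.7341 m downgradient of the peak.
√(4πDt) = 5.010 m, giving peak height M/(n_e·A·√(4πDt)) = 0.483/(0.44 × 95.3 × 5.010) = 0.002299 kg/m³.
(x−vt)²/(4Dt) = (3.7341)²/(4 × 0.348 × 5.74) = 1.745; exp(−1.745) = 0.1746.
C = 0.002299 × 0.1746 = 0.000401 kg/m³.

0.000401 kg/m³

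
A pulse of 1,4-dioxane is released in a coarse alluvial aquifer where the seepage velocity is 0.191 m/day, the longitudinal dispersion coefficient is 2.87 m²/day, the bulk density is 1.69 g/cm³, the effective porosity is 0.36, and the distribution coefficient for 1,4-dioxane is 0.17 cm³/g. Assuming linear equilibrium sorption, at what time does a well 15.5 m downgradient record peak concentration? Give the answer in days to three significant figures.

Retardation factor R = 1 + ρ_b·K_d/n = 1 + 1.69 × 0.17/0.36 = 1.798.
Sorption retards both mechanisms: v_R = v/R = 0.1062 m/day, D_R = D/R = 1.596 m²/day.
Peak time from v_R²t² + 2D_R t − x² = 0: t = (√(D_R² + v_R²x²) − D_R)/v_R².
√(D_R² + v_R²x²) = √(1.596² + 0.1062² × 15.5²) = 2.293; v_R² = 0.01128.
t = (2.293 − 1.596)/0.01128 = 61.8 days.

61.8 days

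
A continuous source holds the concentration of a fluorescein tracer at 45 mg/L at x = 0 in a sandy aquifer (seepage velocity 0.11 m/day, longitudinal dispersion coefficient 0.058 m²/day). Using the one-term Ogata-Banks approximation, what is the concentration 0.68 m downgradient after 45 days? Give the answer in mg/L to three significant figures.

43.6 mg/L

For a continuous step input, C/C₀ ≈ ½·erfc((x−vt)/(2√(Dt))).
vt = 0.11 × 45 = 4.95 m and 2√(Dt) = 2√(0.058 × 45) = 3.231 m.
Argument (x−vt)/(2√(Dt)) = (0.68 − 4.95)/3.231 = -1.322; ½·erfc(-1.322) = 0.9692.
C = 45 × 0.9692 = 43.6 mg/L.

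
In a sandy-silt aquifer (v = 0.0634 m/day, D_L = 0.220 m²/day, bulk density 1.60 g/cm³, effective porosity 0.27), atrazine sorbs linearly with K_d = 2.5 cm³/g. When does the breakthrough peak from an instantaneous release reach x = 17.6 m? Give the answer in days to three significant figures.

3610 days

Retardation factor R = 1 + ρ_b·K_d/n = 1 + 1.60 × 2.5/0.27 = 15.81.
Sorption retards both mechanisms: v_R = v/R = 0.004010 m/day, D_R = D/R = 0.01392 m²/day.
Peak time from v_R²t² + 2D_R t − x² = 0: t = (√(D_R² + v_R²x²) − D_R)/v_R².
√(D_R² + v_R²x²) = √(0.01392² + 0.004010² × 17.6²) = 0.07194; v_R² = 1.608e-05.
t = (0.07194 − 0.01392)/1.608e-05 = 3610 days.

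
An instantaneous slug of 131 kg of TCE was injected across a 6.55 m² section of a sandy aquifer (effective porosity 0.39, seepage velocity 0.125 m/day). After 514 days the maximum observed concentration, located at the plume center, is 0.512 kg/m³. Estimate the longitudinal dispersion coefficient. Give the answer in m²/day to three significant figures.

1.55 m²/day

At the plume center C_max = M/(n_e·A·√(4πDt)), so D = M²/(4πt·(n_e·A·C_max)²).
n_e·A·C_max = 0.39 × 6.55 × 0.512 = 1.308 kg/m.
D = 131²/(4π × 514 × 1.308²) = 1.55 m²/day.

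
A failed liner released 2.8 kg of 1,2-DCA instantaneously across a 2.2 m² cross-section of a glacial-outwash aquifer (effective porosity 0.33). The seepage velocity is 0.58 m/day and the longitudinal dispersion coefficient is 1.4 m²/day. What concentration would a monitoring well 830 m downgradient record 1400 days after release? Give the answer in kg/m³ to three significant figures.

0.0236 kg/m³

For an instantaneous plane source, C(x,t) = M/(n_e·A·√(4πDt)) · exp(−(x−vt)²/(4Dt)), with n_e·A the pore (flow) area.
Plume center vt = 0.58 × 1400 = 812 m, so the well at 830 m is 18 m downgradient of the peak.
√(4πDt) = 156.9 m, giving peak height M/(n_e·A·√(4πDt)) = 2.8/(0.33 × 2.2 × 156.9) = 0.02458 kg/m³.
(x−vt)²/(4Dt) = (18)²/(4 × 1.4 × 1400) = 0.04133; exp(−0.04133) = 0.9595.
C = 0.02458 × 0.9595 = 0.0236 kg/m³.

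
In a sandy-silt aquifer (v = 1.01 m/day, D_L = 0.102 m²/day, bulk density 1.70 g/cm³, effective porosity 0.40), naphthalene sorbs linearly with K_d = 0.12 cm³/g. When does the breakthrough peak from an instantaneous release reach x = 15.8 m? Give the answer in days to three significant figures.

Retardation factor R = 1 + ρ_b·K_d/n = 1 + 1.70 × 0.12/0.40 = 1.510.
Sorption retards both mechanisms: v_R = v/R = 0.6689 m/day, D_R = D/R = 0.06755 m²/day.
Peak time from v_R²t² + 2D_R t − x² = 0: t = (√(D_R² + v_R²x²) − D_R)/v_R².
√(D_R² + v_R²x²) = √(0.06755² + 0.6689² × 15.8²) = 10.57; v_R² = 0.4474.
t = (10.57 − 0.06755)/0.4474 = 23.5 days.

23.5 days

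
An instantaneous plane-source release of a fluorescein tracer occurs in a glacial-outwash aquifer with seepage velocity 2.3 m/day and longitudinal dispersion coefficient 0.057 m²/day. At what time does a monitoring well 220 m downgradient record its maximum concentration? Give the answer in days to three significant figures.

95.6 days

For the 1D instantaneous-source solution, setting ∂C/∂t = 0 at fixed x gives v²t² + 2Dt − x² = 0, so t = (√(D² + v²x²) − D)/v².
√(D² + v²x²) = √(0.057² + 2.3² × 220²) = 506.0; v² = 5.29.
t = (506.0 − 0.057)/5.29 = 95.6 days (vs. the pure-advection estimate x/v = 95.7 d).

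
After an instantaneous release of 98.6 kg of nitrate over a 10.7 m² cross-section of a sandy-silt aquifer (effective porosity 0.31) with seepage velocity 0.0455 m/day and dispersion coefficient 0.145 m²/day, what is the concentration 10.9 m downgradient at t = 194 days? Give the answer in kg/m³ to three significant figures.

For an instantaneous plane source, C(x,t) = M/(n_e·A·√(4πDt)) · exp(−(x−vt)²/(4Dt)), with n_e·A the pore (flow) area.
Plume center vt = 0.0455 × 194 = 8.827 m, so the well at 10.9 m is 2.073 m downgradient of the peak.
√(4πDt) = 18.80 m, giving peak height M/(n_e·A·√(4πDt)) = 98.6/(0.31 × 10.7 × 18.80) = 1.581 kg/m³.
(x−vt)²/(4Dt) = (2.073)²/(4 × 0.145 × 194) = 0.03819; exp(−0.03819) = 0.9625.
C = 1.581 × 0.9625 = 1.52 kg/m³.

1.52 kg/m³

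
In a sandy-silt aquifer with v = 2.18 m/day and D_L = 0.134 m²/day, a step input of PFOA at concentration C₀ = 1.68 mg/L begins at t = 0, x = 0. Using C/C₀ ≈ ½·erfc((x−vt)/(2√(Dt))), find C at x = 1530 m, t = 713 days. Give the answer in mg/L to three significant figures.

1.61 mg/L

For a continuous step input, C/C₀ ≈ ½·erfc((x−vt)/(2√(Dt))).
vt = 2.18 × 713 = 1554.34 m and 2√(Dt) = 2√(0.134 × 713) = 19.55 m.
Argument (x−vt)/(2√(Dt)) = (1530 − 1554.34)/19.55 = -1.245; ½·erfc(-1.245) = 0.9609.
C = 1.68 × 0.9609 = 1.61 mg/L.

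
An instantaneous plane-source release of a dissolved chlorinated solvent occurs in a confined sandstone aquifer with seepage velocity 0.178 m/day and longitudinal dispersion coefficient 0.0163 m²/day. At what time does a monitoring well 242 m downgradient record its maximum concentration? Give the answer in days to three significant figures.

1360 days

For the 1D instantaneous-source solution, setting ∂C/∂t = 0 at fixed x gives v²t² + 2Dt − x² = 0, so t = (√(D² + v²x²) − D)/v².
√(D² + v²x²) = √(0.0163² + 0.178² × 242²) = 43.08; v² = 0.031684.
t = (43.08 − 0.0163)/0.031684 = 1360 days (vs. the pure-advection estimate x/v = 1360 d).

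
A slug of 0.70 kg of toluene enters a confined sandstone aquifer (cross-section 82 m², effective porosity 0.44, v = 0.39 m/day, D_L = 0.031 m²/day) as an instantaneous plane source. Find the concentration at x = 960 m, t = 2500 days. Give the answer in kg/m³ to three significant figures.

For an instantaneous plane source, C(x,t) = M/(n_e·A·√(4πDt)) · exp(−(x−vt)²/(4Dt)), with n_e·A the pore (flow) area.
Plume center vt = 0.39 × 2500 = 975 m, so the well at 960 m is 15 m upgradient of the peak.
√(4πDt) = 31.21 m, giving peak height M/(n_e·A·√(4πDt)) = 0.70/(0.44 × 82 × 31.21) = 0.0006216 kg/m³.
(x−vt)²/(4Dt) = (-15)²/(4 × 0.031 × 2500) = 0.7258; exp(−0.7258) = 0.4839.
C = 0.0006216 × 0.4839 = 0.000301 kg/m³.

0.000301 kg/m³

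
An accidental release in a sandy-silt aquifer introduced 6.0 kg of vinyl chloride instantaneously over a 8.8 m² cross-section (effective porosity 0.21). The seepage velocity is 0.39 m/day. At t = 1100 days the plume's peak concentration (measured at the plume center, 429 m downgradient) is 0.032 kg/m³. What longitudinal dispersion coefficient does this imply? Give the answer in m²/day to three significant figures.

At the plume center C_max = M/(n_e·A·√(4πDt)), so D = M²/(4πt·(n_e·A·C_max)²).
n_e·A·C_max = 0.21 × 8.8 × 0.032 = 0.05914 kg/m.
D = 6.0²/(4π × 1100 × 0.05914²) = 0.745 m²/day.

0.745 m²/day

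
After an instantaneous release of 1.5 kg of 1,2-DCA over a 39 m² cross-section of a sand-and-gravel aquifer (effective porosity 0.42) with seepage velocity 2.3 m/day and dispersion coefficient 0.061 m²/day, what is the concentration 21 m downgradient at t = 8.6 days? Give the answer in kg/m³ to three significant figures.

For an instantaneous plane source, C(x,t) = M/(n_e·A·√(4πDt)) · exp(−(x−vt)²/(4Dt)), with n_e·A the pore (flow) area.
Plume center vt = 2.3 × 8.6 = 19.78 m, so the well at 21 m is 1.22 m downgradient of the peak.
√(4πDt) = 2.568 m, giving peak height M/(n_e·A·√(4πDt)) = 1.5/(0.42 × 39 × 2.568) = 0.03566 kg/m³.
(x−vt)²/(4Dt) = (1.22)²/(4 × 0.061 × 8.6) = 0.7093; exp(−0.7093) = 0.4920.
C = 0.03566 × 0.4920 = 0.0175 kg/m³.

0.0175 kg/m³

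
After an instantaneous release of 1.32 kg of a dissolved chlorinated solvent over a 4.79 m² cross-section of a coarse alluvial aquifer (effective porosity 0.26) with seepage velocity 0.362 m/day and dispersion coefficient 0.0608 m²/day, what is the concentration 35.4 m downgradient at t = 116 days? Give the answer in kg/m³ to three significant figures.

For an instantaneous plane source, C(x,t) = M/(n_e·A·√(4πDt)) · exp(−(x−vt)²/(4Dt)), with n_e·A the pore (flow) area.
Plume center vt = 0.362 × 116 = 41.992 m, so the well at 35.4 m is 6.592 m upgradient of the peak.
√(4πDt) = 9.414 m, giving peak height M/(n_e·A·√(4πDt)) = 1.32/(0.26 × 4.79 × 9.414) = 0.1126 kg/m³.
(x−vt)²/(4Dt) = (-6.592)²/(4 × 0.0608 × 116) = 1.540; exp(−1.540) = 0.2144.
C = 0.1126 × 0.2144 = 0.0241 kg/m³.

0.0241 kg/m³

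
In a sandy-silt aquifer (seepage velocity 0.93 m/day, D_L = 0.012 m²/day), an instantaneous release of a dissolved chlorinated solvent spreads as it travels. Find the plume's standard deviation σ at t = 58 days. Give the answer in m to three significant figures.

Dispersive spreading gives a Gaussian with σ² = 2Dt; advection only shifts the center.
σ = √(2 × 0.012 × 58) = 1.18 m.

1.18 m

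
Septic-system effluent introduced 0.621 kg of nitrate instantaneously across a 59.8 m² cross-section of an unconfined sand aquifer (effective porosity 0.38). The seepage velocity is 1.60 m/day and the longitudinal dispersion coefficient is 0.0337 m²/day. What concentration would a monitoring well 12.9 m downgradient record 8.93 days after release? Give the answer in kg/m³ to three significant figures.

0.00284 kg/m³

For an instantaneous plane source, C(x,t) = M/(n_e·A·√(4πDt)) · exp(−(x−vt)²/(4Dt)), with n_e·A the pore (flow) area.
Plume center vt = 1.60 × 8.93 = 14.288 m, so the well at 12.9 m is 1.388 m upgradient of the peak.
√(4πDt) = 1.945 m, giving peak height M/(n_e·A·√(4πDt)) = 0.621/(0.38 × 59.8 × 1.945) = 0.01405 kg/m³.
(x−vt)²/(4Dt) = (-1.388)²/(4 × 0.0337 × 8.93) = 1.600; exp(−1.600) = 0.2019.
C = 0.01405 × 0.2019 = 0.00284 kg/m³.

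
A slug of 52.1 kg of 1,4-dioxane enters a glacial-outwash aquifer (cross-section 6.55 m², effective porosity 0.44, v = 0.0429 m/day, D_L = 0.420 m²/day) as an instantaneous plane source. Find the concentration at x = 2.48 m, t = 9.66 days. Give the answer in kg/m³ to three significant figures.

For an instantaneous plane source, C(x,t) = M/(n_e·A·√(4πDt)) · exp(−(x−vt)²/(4Dt)), with n_e·A the pore (flow) area.
Plume center vt = 0.0429 × 9.66 = 0.414414 m, so the well at 2.48 m is 2.065586 m downgradient of the peak.
√(4πDt) = 7.140 m, giving peak height M/(n_e·A·√(4πDt)) = 52.1/(0.44 × 6.55 × 7.140) = 2.532 kg/m³.
(x−vt)²/(4Dt) = (2.065586)²/(4 × 0.420 × 9.66) = 0.2629; exp(−0.2629) = 0.7688.
C = 2.532 × 0.7688 = 1.95 kg/m³.

1.95 kg/m³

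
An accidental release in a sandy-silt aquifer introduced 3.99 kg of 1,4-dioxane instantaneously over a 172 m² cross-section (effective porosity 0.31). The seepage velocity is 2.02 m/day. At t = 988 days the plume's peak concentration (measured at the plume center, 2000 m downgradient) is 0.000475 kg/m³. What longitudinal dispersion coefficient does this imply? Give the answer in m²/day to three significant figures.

2.00 m²/day

At the plume center C_max = M/(n_e·A·√(4πDt)), so D = M²/(4πt·(n_e·A·C_max)²).
n_e·A·C_max = 0.31 × 172 × 0.000475 = 0.02533 kg/m.
D = 3.99²/(4π × 988 × 0.02533²) = 2.00 m²/day.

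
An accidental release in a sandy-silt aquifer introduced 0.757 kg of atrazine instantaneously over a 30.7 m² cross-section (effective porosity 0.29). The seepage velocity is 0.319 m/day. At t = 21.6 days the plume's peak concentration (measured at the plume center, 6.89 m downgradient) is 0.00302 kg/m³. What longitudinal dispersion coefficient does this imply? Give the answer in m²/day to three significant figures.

At the plume center C_max = M/(n_e·A·√(4πDt)), so D = M²/(4πt·(n_e·A·C_max)²).
n_e·A·C_max = 0.29 × 30.7 × 0.00302 = 0.02689 kg/m.
D = 0.757²/(4π × 21.6 × 0.02689²) = 2.92 m²/day.

2.92 m²/day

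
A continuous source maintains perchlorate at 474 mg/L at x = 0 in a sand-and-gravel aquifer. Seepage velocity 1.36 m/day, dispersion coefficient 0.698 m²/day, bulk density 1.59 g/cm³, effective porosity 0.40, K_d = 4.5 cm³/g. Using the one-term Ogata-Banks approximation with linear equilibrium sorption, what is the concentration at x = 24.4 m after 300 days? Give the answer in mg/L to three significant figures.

131 mg/L

Retardation factor R = 1 + ρ_b·K_d/n = 1 + 1.59 × 4.5/0.40 = 18.89.
Sorption retards both mechanisms: v_R = v/R = 0.07200 m/day, D_R = D/R = 0.03695 m²/day.
v_R·t = 0.07200 × 300 = 21.6 m; 2√(D_R t) = 6.659 m; argument = (24.4 − 21.6)/6.659 = 0.4205.
C = C₀ × ½·erfc(0.4205) = 474 × 0.2760 = 131 mg/L.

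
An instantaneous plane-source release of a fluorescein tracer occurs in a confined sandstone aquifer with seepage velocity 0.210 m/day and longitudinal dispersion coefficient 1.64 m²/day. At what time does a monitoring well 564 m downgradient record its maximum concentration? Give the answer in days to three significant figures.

For the 1D instantaneous-source solution, setting ∂C/∂t = 0 at fixed x gives v²t² + 2Dt − x² = 0, so t = (√(D² + v²x²) − D)/v².
√(D² + v²x²) = √(1.64² + 0.210² × 564²) = 118.5; v² = 0.0441.
t = (118.5 − 1.64)/0.0441 = 2650 days (vs. the pure-advection estimate x/v = 2690 d).

2650 days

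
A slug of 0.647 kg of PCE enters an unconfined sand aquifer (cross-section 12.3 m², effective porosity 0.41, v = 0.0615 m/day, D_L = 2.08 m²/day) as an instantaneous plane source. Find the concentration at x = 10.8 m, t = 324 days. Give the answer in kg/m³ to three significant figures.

For an instantaneous plane source, C(x,t) = M/(n_e·A·√(4πDt)) · exp(−(x−vt)²/(4Dt)), with n_e·A the pore (flow) area.
Plume center vt = 0.0615 × 324 = 19.926 m, so the well at 10.8 m is 9.126 m upgradient of the peak.
√(4πDt) = 92.03 m, giving peak height M/(n_e·A·√(4πDt)) = 0.647/(0.41 × 12.3 × 92.03) = 0.001394 kg/m³.
(x−vt)²/(4Dt) = (-9.126)²/(4 × 2.08 × 324) = 0.03090; exp(−0.03090) = 0.9696.
C = 0.001394 × 0.9696 = 0.00135 kg/m³.

0.00135 kg/m³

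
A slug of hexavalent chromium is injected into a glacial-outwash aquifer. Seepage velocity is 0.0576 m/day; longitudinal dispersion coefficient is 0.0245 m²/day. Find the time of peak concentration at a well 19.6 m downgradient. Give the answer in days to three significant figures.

For the 1D instantaneous-source solution, setting ∂C/∂t = 0 at fixed x gives v²t² + 2Dt − x² = 0, so t = (√(D² + v²x²) − D)/v².
√(D² + v²x²) = √(0.0245² + 0.0576² × 19.6²) = 1.129; v² = 0.00331776.
t = (1.129 − 0.0245)/0.00331776 = 333 days (vs. the pure-advection estimate x/v = 340 d).

333 days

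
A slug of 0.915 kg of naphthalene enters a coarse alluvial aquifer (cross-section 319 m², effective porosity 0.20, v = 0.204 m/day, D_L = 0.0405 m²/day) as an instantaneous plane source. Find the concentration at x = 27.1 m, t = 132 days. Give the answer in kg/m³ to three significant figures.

0.00175 kg/m³

For an instantaneous plane source, C(x,t) = M/(n_e·A·√(4πDt)) · exp(−(x−vt)²/(4Dt)), with n_e·A the pore (flow) area.
Plume center vt = 0.204 × 132 = 26.928 m, so the well at 27.1 m is 0.172 m downgradient of the peak.
√(4πDt) = 8.196 m, giving peak height M/(n_e·A·√(4πDt)) = 0.915/(0.20 × 319 × 8.196) = 0.001750 kg/m³.
(x−vt)²/(4Dt) = (0.172)²/(4 × 0.0405 × 132) = 0.001383; exp(−0.001383) = 0.9986.
C = 0.001750 × 0.9986 = 0.00175 kg/m³.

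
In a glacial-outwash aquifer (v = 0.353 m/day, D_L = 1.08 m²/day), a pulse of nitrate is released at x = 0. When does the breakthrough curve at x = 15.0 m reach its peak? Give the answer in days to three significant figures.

For the 1D instantaneous-source solution, setting ∂C/∂t = 0 at fixed x gives v²t² + 2Dt − x² = 0, so t = (√(D² + v²x²) − D)/v².
√(D² + v²x²) = √(1.08² + 0.353² × 15.0²) = 5.404; v² = 0.124609.
t = (5.404 − 1.08)/0.124609 = 34.7 days (vs. the pure-advection estimate x/v = 42.5 d).

34.7 days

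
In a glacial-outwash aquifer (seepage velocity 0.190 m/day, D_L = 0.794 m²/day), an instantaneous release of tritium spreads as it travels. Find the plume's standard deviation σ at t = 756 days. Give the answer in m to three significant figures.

34.6 m

Dispersive spreading gives a Gaussian with σ² = 2Dt; advection only shifts the center.
σ = √(2 × 0.794 × 756) = 34.6 m.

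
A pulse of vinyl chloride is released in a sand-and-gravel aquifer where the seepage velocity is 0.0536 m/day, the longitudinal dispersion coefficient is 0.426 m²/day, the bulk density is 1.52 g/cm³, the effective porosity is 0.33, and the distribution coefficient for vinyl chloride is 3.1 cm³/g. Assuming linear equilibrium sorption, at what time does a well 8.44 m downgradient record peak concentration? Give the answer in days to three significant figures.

1040 days

Retardation factor R = 1 + ρ_b·K_d/n = 1 + 1.52 × 3.1/0.33 = 15.28.
Sorption retards both mechanisms: v_R = v/R = 0.003508 m/day, D_R = D/R = 0.02788 m²/day.
Peak time from v_R²t² + 2D_R t − x² = 0: t = (√(D_R² + v_R²x²) − D_R)/v_R².
√(D_R² + v_R²x²) = √(0.02788² + 0.003508² × 8.44²) = 0.04067; v_R² = 1.231e-05.
t = (0.04067 − 0.02788)/1.231e-05 = 1040 days.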